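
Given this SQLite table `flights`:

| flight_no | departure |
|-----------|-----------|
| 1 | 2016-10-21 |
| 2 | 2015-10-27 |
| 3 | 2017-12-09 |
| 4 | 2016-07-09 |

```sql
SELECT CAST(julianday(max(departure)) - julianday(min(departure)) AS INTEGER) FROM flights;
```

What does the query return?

774

MIN = 2015-10-27, MAX = 2017-12-09.
4 days remain in October 2015 after the 27th (31 − 27).
Full months from November 2015 through November 2017 contribute their day counts.
Then 9 days into December 2017.
Total: 4 + 30 + 31 + 31 + 29 + 31 + 30 + 31 + 30 + 31 + 31 + 30 + 31 + 30 + 31 + 31 + 28 + 31 + 30 + 31 + 30 + 31 + 31 + 30 + 31 + 30 + 9 = 774.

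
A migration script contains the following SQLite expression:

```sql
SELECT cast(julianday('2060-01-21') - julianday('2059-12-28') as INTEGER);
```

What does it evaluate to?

24

3 days remain in December 2059 after the 28th (31 − 28).
Then 21 days into January 2060.
Total: 3 + 21 = 24.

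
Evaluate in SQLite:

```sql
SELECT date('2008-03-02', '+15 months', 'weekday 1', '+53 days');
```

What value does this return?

Adding +15 months to 2008-03-02 gives 2009-06-02.
`weekday 1` advances to the next Monday; 2009-06-02 is a Tuesday, so it moves forward to 2009-06-08.
Applying '+53 days' to 2009-06-08: counting 53 days forward gives 2009-07-31.

2009-07-31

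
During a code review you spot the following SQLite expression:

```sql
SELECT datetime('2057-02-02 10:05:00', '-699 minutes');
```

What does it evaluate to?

2057-02-01 22:26:00

699 minutes = 11h 39m; -699 minutes from 2057-02-02 10:05:00 is 2057-02-01 22:26:00 (crosses midnight).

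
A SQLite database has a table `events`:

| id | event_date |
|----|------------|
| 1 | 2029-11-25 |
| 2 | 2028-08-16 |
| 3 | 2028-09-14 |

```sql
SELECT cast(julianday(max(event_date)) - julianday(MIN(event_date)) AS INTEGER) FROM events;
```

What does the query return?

466

MIN = 2028-08-16, MAX = 2029-11-25.
15 days remain in August 2028 after the 16th (31 − 16).
Full months from September 2028 through October 2029 contribute their day counts.
Then 25 days into November 2029.
Total: 15 + 30 + 31 + 30 + 31 + 31 + 28 + 31 + 30 + 31 + 30 + 31 + 31 + 30 + 31 + 25 = 466.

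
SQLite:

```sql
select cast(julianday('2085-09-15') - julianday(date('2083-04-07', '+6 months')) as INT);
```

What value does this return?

709

Adding +6 months to 2083-04-07 gives 2083-10-07.
24 days remain in October 2083 after the 7th (31 − 7).
Full months from November 2083 through August 2085 contribute their day counts.
Then 15 days into September 2085.
Total: 24 + 30 + 31 + 31 + 29 + 31 + 30 + 31 + 30 + 31 + 31 + 30 + 31 + 30 + 31 + 31 + 28 + 31 + 30 + 31 + 30 + 31 + 31 + 15 = 709.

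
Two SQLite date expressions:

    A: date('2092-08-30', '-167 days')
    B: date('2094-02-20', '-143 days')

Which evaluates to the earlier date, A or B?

A = 2092-03-16.
B = 2093-09-30.
A is earlier.

A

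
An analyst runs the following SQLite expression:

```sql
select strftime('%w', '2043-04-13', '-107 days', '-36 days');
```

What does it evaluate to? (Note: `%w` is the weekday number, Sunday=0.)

5

First apply '-107 days', '-36 days': 2043-04-13 → 2042-11-21.
2042-11-21 is a Friday; with Sunday=0 that is 5.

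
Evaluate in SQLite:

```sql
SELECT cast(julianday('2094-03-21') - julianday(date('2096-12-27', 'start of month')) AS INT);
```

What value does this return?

`start of month` rewinds 2096-12-27 to 2096-12-01.
10 days remain in March 2094 after the 21st (31 − 21).
Full months from April 2094 through November 2096 contribute their day counts.
Then 1 day into December 2096.
Total: 10 + 30 + 31 + 30 + 31 + 31 + 30 + 31 + 30 + 31 + 31 + 28 + 31 + 30 + 31 + 30 + 31 + 31 + 30 + 31 + 30 + 31 + 31 + 29 + 31 + 30 + 31 + 30 + 31 + 31 + 30 + 31 + 30 + 1 = 986.
The subtraction is earlier − later, so the result is −986 → -986.

-986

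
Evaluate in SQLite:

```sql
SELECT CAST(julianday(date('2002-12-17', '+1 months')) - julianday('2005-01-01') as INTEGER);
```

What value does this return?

Adding +1 month to 2002-12-17 gives 2003-01-17.
14 days remain in January 2003 after the 17th (31 − 17).
Full months from February 2003 through December 2004 contribute their day counts.
Then 1 day into January 2005.
Total: 14 + 28 + 31 + 30 + 31 + 30 + 31 + 31 + 30 + 31 + 30 + 31 + 31 + 29 + 31 + 30 + 31 + 30 + 31 + 31 + 30 + 31 + 30 + 31 + 1 = 715.
The subtraction is earlier − later, so the result is −715 → -715.

-715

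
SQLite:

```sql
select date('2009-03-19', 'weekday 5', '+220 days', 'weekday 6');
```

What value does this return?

2009-10-31

`weekday 5` advances to the next Friday; 2009-03-19 is a Thursday, so it moves forward to 2009-03-20.
Applying '+220 days' to 2009-03-20: counting 220 days forward gives 2009-10-26.
`weekday 6` advances to the next Saturday; 2009-10-26 is a Monday, so it moves forward to 2009-10-31.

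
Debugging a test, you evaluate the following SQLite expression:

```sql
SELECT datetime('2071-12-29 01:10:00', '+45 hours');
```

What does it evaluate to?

2071-12-30 22:10:00

+45 hours from 2071-12-29 01:10:00 is 2071-12-30 22:10:00 (crosses midnight).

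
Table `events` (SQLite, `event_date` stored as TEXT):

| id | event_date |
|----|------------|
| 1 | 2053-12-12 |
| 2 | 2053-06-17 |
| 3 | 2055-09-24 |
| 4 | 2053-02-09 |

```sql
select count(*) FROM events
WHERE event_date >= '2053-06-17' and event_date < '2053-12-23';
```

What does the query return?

2

Rows in [2053-06-17, 2053-12-23): 2053-12-12, 2053-06-17 → 2 rows.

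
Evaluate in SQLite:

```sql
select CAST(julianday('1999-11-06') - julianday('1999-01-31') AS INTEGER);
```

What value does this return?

0 days remain in January 1999 after the 31st (31 − 31).
Full months from February 1999 through October 1999 contribute their day counts.
Then 6 days into November 1999.
Total: 0 + 28 + 31 + 30 + 31 + 30 + 31 + 31 + 30 + 31 + 6 = 279.

279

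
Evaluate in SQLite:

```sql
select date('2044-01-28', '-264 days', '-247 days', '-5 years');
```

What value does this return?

Applying '-264 days' to 2044-01-28: counting 264 days back gives 2043-05-09.
Applying '-247 days' to 2043-05-09: counting 247 days back gives 2042-09-04.
Adding -5 years to 2042-09-04 gives 2037-09-04.

2037-09-04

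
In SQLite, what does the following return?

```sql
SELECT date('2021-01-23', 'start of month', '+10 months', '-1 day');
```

`start of month` rewinds 2021-01-23 to 2021-01-01.
Adding +10 months to 2021-01-01 gives 2021-11-01.
Going back 1 day from 2021-11-01 reaches 2021-10-31 (last day of October, 31 days).

2021-10-31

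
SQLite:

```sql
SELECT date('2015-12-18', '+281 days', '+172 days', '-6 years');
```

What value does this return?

2011-03-15

Applying '+281 days' to 2015-12-18: counting 281 days forward gives 2016-09-24.
Applying '+172 days' to 2016-09-24: counting 172 days forward gives 2017-03-15.
Adding -6 years to 2017-03-15 gives 2011-03-15.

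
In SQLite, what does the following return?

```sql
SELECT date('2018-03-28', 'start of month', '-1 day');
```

2018-02-28

`start of month` rewinds 2018-03-28 to 2018-03-01.
Going back 1 day from 2018-03-01 reaches 2018-02-28 (last day of February, 28 days).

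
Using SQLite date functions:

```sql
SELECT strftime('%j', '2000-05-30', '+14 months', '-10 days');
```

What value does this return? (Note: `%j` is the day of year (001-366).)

First apply '+14 months', '-10 days': 2000-05-30 → 2001-07-20.
Day-of-year for 2001-07-20: days since 2001-01-01 inclusive = 201, zero-padded to 201.

201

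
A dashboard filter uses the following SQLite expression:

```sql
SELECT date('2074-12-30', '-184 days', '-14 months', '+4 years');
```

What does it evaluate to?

2077-04-29

Applying '-184 days' to 2074-12-30: counting 184 days back gives 2074-06-29.
Adding -14 months to 2074-06-29 gives 2073-04-29.
Adding +4 years to 2073-04-29 gives 2077-04-29.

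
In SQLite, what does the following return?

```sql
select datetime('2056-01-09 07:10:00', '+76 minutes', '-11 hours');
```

76 minutes = 1h 16m; +76 minutes from 2056-01-09 07:10:00 is 2056-01-09 08:26:00.
-11 hours from 2056-01-09 08:26:00 is 2056-01-08 21:26:00 (crosses midnight).

2056-01-08 21:26:00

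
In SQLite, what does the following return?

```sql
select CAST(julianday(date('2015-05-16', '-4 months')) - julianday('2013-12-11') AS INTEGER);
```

Adding -4 months to 2015-05-16 gives 2015-01-16.
20 days remain in December 2013 after the 11th (31 − 11).
Full months from January 2014 through December 2014 contribute their day counts.
Then 16 days into January 2015.
Total: 20 + 31 + 28 + 31 + 30 + 31 + 30 + 31 + 31 + 30 + 31 + 30 + 31 + 16 = 401.

401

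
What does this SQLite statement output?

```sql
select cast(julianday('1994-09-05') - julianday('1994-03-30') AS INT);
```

1 day remains in March 1994 after the 30th (31 − 30).
April 1994: 30 days.
May 1994: 31 days.
June 1994: 30 days.
July 1994: 31 days.
August 1994: 31 days.
Then 5 days into September 1994.
Total: 1 + 30 + 31 + 30 + 31 + 31 + 5 = 159.

159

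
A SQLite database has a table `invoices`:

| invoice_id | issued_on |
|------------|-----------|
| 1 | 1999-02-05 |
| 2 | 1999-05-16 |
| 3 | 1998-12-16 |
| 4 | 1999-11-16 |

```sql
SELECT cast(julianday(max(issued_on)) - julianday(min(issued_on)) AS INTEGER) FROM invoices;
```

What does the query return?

335

MIN = 1998-12-16, MAX = 1999-11-16.
15 days remain in December 1998 after the 16th (31 − 16).
Full months from January 1999 through October 1999 contribute their day counts.
Then 16 days into November 1999.
Total: 15 + 31 + 28 + 31 + 30 + 31 + 30 + 31 + 31 + 30 + 31 + 16 = 335.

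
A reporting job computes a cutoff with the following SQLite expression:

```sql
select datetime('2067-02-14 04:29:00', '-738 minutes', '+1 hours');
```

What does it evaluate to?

738 minutes = 12h 18m; -738 minutes from 2067-02-14 04:29:00 is 2067-02-13 16:11:00 (crosses midnight).
+1 hours from 2067-02-13 16:11:00 is 2067-02-13 17:11:00.

2067-02-13 17:11:00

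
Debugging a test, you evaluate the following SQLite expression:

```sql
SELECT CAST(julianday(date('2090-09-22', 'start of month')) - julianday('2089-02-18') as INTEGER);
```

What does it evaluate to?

560

`start of month` rewinds 2090-09-22 to 2090-09-01.
10 days remain in February 2089 after the 18th (28 − 18).
Full months from March 2089 through August 2090 contribute their day counts.
Then 1 day into September 2090.
Total: 10 + 31 + 30 + 31 + 30 + 31 + 31 + 30 + 31 + 30 + 31 + 31 + 28 + 31 + 30 + 31 + 30 + 31 + 31 + 1 = 560.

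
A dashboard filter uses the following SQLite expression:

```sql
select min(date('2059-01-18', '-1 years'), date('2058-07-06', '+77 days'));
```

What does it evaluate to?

2058-01-18

date('2059-01-18', '-1 years') → 2058-01-18.
date('2058-07-06', '+77 days') → 2058-09-21.
Earlier of the two is 2058-01-18.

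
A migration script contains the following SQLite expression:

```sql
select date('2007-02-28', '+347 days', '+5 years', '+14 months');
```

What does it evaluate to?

2014-04-10

Applying '+347 days' to 2007-02-28: counting 347 days forward gives 2008-02-10.
Adding +5 years to 2008-02-10 gives 2013-02-10.
Adding +14 months to 2013-02-10 gives 2014-04-10.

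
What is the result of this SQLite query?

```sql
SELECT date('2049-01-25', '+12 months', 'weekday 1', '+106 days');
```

2050-05-17

Adding +12 months to 2049-01-25 gives 2050-01-25.
`weekday 1` advances to the next Monday; 2050-01-25 is a Tuesday, so it moves forward to 2050-01-31.
Applying '+106 days' to 2050-01-31: counting 106 days forward gives 2050-05-17.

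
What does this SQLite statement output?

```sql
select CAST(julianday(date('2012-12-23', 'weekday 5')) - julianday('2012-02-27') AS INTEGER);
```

`weekday 5` advances to the next Friday; 2012-12-23 is a Sunday, so it moves forward to 2012-12-28.
2 days remain in February 2012 after the 27th (29 − 27).
Full months from March 2012 through November 2012 contribute their day counts.
Then 28 days into December 2012.
Total: 2 + 31 + 30 + 31 + 30 + 31 + 31 + 30 + 31 + 30 + 28 = 305.

305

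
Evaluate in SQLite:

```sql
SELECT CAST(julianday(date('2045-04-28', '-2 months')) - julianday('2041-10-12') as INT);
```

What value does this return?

1235

Adding -2 months to 2045-04-28 gives 2045-02-28.
19 days remain in October 2041 after the 12th (31 − 12).
Full months from November 2041 through January 2045 contribute their day counts.
Then 28 days into February 2045.
Total: 19 + 30 + 31 + 31 + 28 + 31 + 30 + 31 + 30 + 31 + 31 + 30 + 31 + 30 + 31 + 31 + 28 + 31 + 30 + 31 + 30 + 31 + 31 + 30 + 31 + 30 + 31 + 31 + 29 + 31 + 30 + 31 + 30 + 31 + 31 + 30 + 31 + 30 + 31 + 31 + 28 = 1235.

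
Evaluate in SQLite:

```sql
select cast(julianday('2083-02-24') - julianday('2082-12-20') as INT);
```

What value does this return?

66

11 days remain in December 2082 after the 20th (31 − 20).
January 2083: 31 days.
Then 24 days into February 2083.
Total: 11 + 31 + 24 = 66.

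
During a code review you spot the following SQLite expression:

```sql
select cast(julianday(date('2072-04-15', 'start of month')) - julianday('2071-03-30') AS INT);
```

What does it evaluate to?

368

`start of month` rewinds 2072-04-15 to 2072-04-01.
1 day remains in March 2071 after the 30th (31 − 30).
Full months from April 2071 through March 2072 contribute their day counts.
Then 1 day into April 2072.
Total: 1 + 30 + 31 + 30 + 31 + 31 + 30 + 31 + 30 + 31 + 31 + 29 + 31 + 1 = 368.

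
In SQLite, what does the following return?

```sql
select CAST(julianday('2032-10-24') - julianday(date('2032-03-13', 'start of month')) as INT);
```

237

`start of month` rewinds 2032-03-13 to 2032-03-01.
30 days remain in March 2032 after the 1st (31 − 1).
Full months from April 2032 through September 2032 contribute their day counts.
Then 24 days into October 2032.
Total: 30 + 30 + 31 + 30 + 31 + 31 + 30 + 24 = 237.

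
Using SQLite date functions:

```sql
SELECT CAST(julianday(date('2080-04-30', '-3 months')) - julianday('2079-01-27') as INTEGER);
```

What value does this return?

Adding -3 months to 2080-04-30 gives 2080-01-30.
4 days remain in January 2079 after the 27th (31 − 27).
Full months from February 2079 through December 2079 contribute their day counts.
Then 30 days into January 2080.
Total: 4 + 28 + 31 + 30 + 31 + 30 + 31 + 31 + 30 + 31 + 30 + 31 + 30 = 368.

368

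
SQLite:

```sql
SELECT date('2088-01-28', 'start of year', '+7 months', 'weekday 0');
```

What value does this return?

2088-08-01

`start of year` rewinds 2088-01-28 to 2088-01-01.
Adding +7 months to 2088-01-01 gives 2088-08-01.
`weekday 0` advances to the next Sunday; 2088-08-01 is already a Sunday, so it stays at 2088-08-01.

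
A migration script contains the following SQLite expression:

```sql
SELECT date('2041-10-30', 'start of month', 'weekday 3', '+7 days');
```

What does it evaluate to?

`start of month` rewinds 2041-10-30 to 2041-10-01.
`weekday 3` advances to the next Wednesday; 2041-10-01 is a Tuesday, so it moves forward to 2041-10-02.
Advancing 7 more days within October lands on 2041-10-09.

2041-10-09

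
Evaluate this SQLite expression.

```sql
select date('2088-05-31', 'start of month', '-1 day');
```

`start of month` rewinds 2088-05-31 to 2088-05-01.
Going back 1 day from 2088-05-01 reaches 2088-04-30 (last day of April, 30 days).

2088-04-30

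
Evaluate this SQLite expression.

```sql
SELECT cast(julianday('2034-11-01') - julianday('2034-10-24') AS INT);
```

7 days remain in October 2034 after the 24th (31 − 24).
Then 1 day into November 2034.
Total: 7 + 1 = 8.

8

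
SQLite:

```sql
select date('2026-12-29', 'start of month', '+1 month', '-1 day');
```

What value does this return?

2026-12-31

`start of month` rewinds 2026-12-29 to 2026-12-01.
Adding +1 month to 2026-12-01 gives 2027-01-01.
Going back 1 day from 2027-01-01 reaches 2026-12-31 (last day of December, 31 days).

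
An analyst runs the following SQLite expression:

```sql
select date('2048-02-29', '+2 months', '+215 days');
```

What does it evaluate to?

Adding +2 months to 2048-02-29 gives 2048-04-29.
Applying '+215 days' to 2048-04-29: counting 215 days forward gives 2048-11-30.

2048-11-30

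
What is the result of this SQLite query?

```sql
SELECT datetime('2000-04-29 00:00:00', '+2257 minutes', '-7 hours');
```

2257 minutes = 37h 37m; +2257 minutes from 2000-04-29 00:00:00 is 2000-04-30 13:37:00 (crosses midnight).
-7 hours from 2000-04-30 13:37:00 is 2000-04-30 06:37:00.

2000-04-30 06:37:00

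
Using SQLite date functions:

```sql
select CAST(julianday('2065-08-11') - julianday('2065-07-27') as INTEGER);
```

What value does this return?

15

4 days remain in July 2065 after the 27th (31 − 27).
Then 11 days into August 2065.
Total: 4 + 11 = 15.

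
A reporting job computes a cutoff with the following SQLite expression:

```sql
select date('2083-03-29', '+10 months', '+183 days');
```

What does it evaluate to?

2084-07-30

Adding +10 months to 2083-03-29 gives 2084-01-29.
Applying '+183 days' to 2084-01-29: counting 183 days forward gives 2084-07-30.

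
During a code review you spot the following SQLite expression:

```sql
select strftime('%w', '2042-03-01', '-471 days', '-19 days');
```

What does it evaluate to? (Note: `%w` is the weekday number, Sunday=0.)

First apply '-471 days', '-19 days': 2042-03-01 → 2040-10-27.
2040-10-27 is a Saturday; with Sunday=0 that is 6.

6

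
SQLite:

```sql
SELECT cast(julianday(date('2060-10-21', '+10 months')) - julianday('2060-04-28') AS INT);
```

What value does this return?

Adding +10 months to 2060-10-21 gives 2061-08-21.
2 days remain in April 2060 after the 28th (30 − 28).
Full months from May 2060 through July 2061 contribute their day counts.
Then 21 days into August 2061.
Total: 2 + 31 + 30 + 31 + 31 + 30 + 31 + 30 + 31 + 31 + 28 + 31 + 30 + 31 + 30 + 31 + 21 = 480.

480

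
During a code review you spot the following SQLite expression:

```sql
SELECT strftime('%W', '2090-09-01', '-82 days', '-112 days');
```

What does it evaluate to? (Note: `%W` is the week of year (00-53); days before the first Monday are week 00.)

First apply '-82 days', '-112 days': 2090-09-01 → 2090-02-19.
2090-02-19 is a Sunday. SQLite's %W counts Mondays since the year started; the result is 07.

07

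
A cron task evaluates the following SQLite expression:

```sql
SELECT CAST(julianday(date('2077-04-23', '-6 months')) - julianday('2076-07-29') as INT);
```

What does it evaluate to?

Adding -6 months to 2077-04-23 gives 2076-10-23.
2 days remain in July 2076 after the 29th (31 − 29).
August 2076: 31 days.
September 2076: 30 days.
Then 23 days into October 2076.
Total: 2 + 31 + 30 + 23 = 86.

86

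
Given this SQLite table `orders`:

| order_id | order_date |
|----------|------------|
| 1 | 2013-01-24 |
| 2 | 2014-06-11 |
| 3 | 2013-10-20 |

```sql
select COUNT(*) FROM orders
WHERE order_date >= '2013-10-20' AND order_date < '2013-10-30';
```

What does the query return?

Rows in [2013-10-20, 2013-10-30): 2013-10-20 → 1 row.

1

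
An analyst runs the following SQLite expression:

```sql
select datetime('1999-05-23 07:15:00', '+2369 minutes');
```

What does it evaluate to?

1999-05-24 22:44:00

2369 minutes = 39h 29m; +2369 minutes from 1999-05-23 07:15:00 is 1999-05-24 22:44:00 (crosses midnight).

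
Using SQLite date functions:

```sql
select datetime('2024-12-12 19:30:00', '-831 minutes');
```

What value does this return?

831 minutes = 13h 51m; -831 minutes from 2024-12-12 19:30:00 is 2024-12-12 05:39:00.

2024-12-12 05:39:00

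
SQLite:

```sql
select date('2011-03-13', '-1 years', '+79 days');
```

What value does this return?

2010-05-31

Adding -1 year to 2011-03-13 gives 2010-03-13.
Applying '+79 days' to 2010-03-13: counting 79 days forward gives 2010-05-31.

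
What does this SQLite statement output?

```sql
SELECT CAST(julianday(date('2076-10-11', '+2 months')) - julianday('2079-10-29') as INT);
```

-1052

Adding +2 months to 2076-10-11 gives 2076-12-11.
20 days remain in December 2076 after the 11th (31 − 11).
Full months from January 2077 through September 2079 contribute their day counts.
Then 29 days into October 2079.
Total: 20 + 31 + 28 + 31 + 30 + 31 + 30 + 31 + 31 + 30 + 31 + 30 + 31 + 31 + 28 + 31 + 30 + 31 + 30 + 31 + 31 + 30 + 31 + 30 + 31 + 31 + 28 + 31 + 30 + 31 + 30 + 31 + 31 + 30 + 29 = 1052.
The subtraction is earlier − later, so the result is −1052 → -1052.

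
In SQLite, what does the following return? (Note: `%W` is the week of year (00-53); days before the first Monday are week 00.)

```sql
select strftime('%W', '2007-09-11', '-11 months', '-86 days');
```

29

First apply '-11 months', '-86 days': 2007-09-11 → 2006-07-17.
2006-07-17 is a Monday. SQLite's %W counts Mondays since the year started; the result is 29.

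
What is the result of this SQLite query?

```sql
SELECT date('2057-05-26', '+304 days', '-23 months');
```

2056-04-26

Applying '+304 days' to 2057-05-26: counting 304 days forward gives 2058-03-26.
Adding -23 months to 2058-03-26 gives 2056-04-26.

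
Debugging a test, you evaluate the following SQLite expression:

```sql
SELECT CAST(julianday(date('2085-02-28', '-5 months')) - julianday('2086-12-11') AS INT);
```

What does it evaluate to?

Adding -5 months to 2085-02-28 gives 2084-09-28.
2 days remain in September 2084 after the 28th (30 − 28).
Full months from October 2084 through November 2086 contribute their day counts.
Then 11 days into December 2086.
Total: 2 + 31 + 30 + 31 + 31 + 28 + 31 + 30 + 31 + 30 + 31 + 31 + 30 + 31 + 30 + 31 + 31 + 28 + 31 + 30 + 31 + 30 + 31 + 31 + 30 + 31 + 30 + 11 = 804.
The subtraction is earlier − later, so the result is −804 → -804.

-804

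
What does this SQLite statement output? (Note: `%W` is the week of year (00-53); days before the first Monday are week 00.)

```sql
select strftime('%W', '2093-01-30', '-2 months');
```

47

First apply '-2 months': 2093-01-30 → 2092-11-30.
2092-11-30 is a Sunday. SQLite's %W counts Mondays since the year started; the result is 47.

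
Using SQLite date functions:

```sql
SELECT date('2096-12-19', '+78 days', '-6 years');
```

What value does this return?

Applying '+78 days' to 2096-12-19: counting 78 days forward gives 2097-03-07.
Adding -6 years to 2097-03-07 gives 2091-03-07.

2091-03-07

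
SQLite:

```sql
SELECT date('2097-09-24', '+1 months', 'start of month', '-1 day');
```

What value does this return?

Adding +1 month to 2097-09-24 gives 2097-10-24.
`start of month` rewinds 2097-10-24 to 2097-10-01.
Going back 1 day from 2097-10-01 reaches 2097-09-30 (last day of September, 30 days).

2097-09-30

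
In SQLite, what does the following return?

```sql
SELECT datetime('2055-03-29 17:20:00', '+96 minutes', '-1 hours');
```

96 minutes = 1h 36m; +96 minutes from 2055-03-29 17:20:00 is 2055-03-29 18:56:00.
-1 hours from 2055-03-29 18:56:00 is 2055-03-29 17:56:00.

2055-03-29 17:56:00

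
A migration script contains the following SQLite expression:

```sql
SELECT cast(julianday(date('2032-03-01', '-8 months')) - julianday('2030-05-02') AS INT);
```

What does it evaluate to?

425

Adding -8 months to 2032-03-01 gives 2031-07-01.
29 days remain in May 2030 after the 2nd (31 − 2).
Full months from June 2030 through June 2031 contribute their day counts.
Then 1 day into July 2031.
Total: 29 + 30 + 31 + 31 + 30 + 31 + 30 + 31 + 31 + 28 + 31 + 30 + 31 + 30 + 1 = 425.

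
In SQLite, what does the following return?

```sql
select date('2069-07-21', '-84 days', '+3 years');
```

Applying '-84 days' to 2069-07-21: counting 84 days back gives 2069-04-28.
Adding +3 years to 2069-04-28 gives 2072-04-28.

2072-04-28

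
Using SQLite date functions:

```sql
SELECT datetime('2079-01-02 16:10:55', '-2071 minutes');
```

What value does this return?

2071 minutes = 34h 31m; -2071 minutes from 2079-01-02 16:10:55 is 2079-01-01 05:39:55 (crosses midnight).

2079-01-01 05:39:55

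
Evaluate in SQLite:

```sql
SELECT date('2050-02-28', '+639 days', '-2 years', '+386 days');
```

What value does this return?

2050-12-20

Applying '+639 days' to 2050-02-28: counting 639 days forward gives 2051-11-29.
Adding -2 years to 2051-11-29 gives 2049-11-29.
Applying '+386 days' to 2049-11-29: counting 386 days forward gives 2050-12-20.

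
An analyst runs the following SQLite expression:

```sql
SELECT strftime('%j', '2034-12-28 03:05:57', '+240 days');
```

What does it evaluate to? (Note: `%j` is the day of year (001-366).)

First apply '+240 days': 2034-12-28 03:05:57 → 2035-08-25 03:05:57.
Day-of-year for 2035-08-25: days since 2035-01-01 inclusive = 237, zero-padded to 237.

237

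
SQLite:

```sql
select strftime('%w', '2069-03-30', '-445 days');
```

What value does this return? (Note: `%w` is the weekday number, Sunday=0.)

First apply '-445 days': 2069-03-30 → 2068-01-10.
2068-01-10 is a Tuesday; with Sunday=0 that is 2.

2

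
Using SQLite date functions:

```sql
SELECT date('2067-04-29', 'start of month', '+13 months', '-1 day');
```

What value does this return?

2068-04-30

`start of month` rewinds 2067-04-29 to 2067-04-01.
Adding +13 months to 2067-04-01 gives 2068-05-01.
Going back 1 day from 2068-05-01 reaches 2068-04-30 (last day of April, 30 days).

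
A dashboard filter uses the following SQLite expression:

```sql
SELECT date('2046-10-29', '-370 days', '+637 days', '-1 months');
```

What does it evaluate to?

2047-06-23

Applying '-370 days' to 2046-10-29: counting 370 days back gives 2045-10-24.
Applying '+637 days' to 2045-10-24: counting 637 days forward gives 2047-07-23.
Adding -1 month to 2047-07-23 gives 2047-06-23.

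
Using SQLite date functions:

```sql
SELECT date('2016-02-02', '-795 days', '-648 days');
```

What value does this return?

Applying '-795 days' to 2016-02-02: counting 795 days back gives 2013-11-29.
Applying '-648 days' to 2013-11-29: counting 648 days back gives 2012-02-20.

2012-02-20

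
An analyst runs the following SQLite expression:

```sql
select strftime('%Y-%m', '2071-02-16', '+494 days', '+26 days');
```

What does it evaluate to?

2072-07

First apply '+494 days', '+26 days': 2071-02-16 → 2072-07-20.
`%Y-%m` extracts the year-month: 2072-07.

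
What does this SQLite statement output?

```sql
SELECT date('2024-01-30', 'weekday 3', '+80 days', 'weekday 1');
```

`weekday 3` advances to the next Wednesday; 2024-01-30 is a Tuesday, so it moves forward to 2024-01-31.
Applying '+80 days' to 2024-01-31: counting 80 days forward gives 2024-04-20.
`weekday 1` advances to the next Monday; 2024-04-20 is a Saturday, so it moves forward to 2024-04-22.

2024-04-22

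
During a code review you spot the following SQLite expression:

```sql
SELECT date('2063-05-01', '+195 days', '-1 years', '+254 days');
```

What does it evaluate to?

2063-07-24

Applying '+195 days' to 2063-05-01: counting 195 days forward gives 2063-11-12.
Adding -1 year to 2063-11-12 gives 2062-11-12.
Applying '+254 days' to 2062-11-12: counting 254 days forward gives 2063-07-24.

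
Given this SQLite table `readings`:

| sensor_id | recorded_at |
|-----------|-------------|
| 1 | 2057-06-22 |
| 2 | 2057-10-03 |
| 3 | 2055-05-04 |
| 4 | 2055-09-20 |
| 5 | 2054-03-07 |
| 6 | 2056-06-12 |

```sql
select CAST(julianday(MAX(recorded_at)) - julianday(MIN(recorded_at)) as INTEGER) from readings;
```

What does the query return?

MIN = 2054-03-07, MAX = 2057-10-03.
24 days remain in March 2054 after the 7th (31 − 7).
Full months from April 2054 through September 2057 contribute their day counts.
Then 3 days into October 2057.
Total: 24 + 30 + 31 + 30 + 31 + 31 + 30 + 31 + 30 + 31 + 31 + 28 + 31 + 30 + 31 + 30 + 31 + 31 + 30 + 31 + 30 + 31 + 31 + 29 + 31 + 30 + 31 + 30 + 31 + 31 + 30 + 31 + 30 + 31 + 31 + 28 + 31 + 30 + 31 + 30 + 31 + 31 + 30 + 3 = 1306.

1306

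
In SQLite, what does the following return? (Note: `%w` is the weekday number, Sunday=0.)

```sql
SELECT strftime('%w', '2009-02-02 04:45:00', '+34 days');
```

0

First apply '+34 days': 2009-02-02 04:45:00 → 2009-03-08 04:45:00.
2009-03-08 is a Sunday; with Sunday=0 that is 0.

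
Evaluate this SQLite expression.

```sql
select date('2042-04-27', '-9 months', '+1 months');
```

2041-08-27

Adding -9 months to 2042-04-27 gives 2041-07-27.
Adding +1 month to 2041-07-27 gives 2041-08-27.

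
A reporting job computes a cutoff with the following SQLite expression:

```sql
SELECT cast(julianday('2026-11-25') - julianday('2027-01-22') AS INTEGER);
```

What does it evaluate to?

5 days remain in November 2026 after the 25th (30 − 25).
December 2026: 31 days.
Then 22 days into January 2027.
Total: 5 + 31 + 22 = 58.
The subtraction is earlier − later, so the result is −58 → -58.

-58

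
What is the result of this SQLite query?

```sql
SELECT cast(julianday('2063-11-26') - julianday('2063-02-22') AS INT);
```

6 days remain in February 2063 after the 22nd (28 − 22).
Full months from March 2063 through October 2063 contribute their day counts.
Then 26 days into November 2063.
Total: 6 + 31 + 30 + 31 + 30 + 31 + 31 + 30 + 31 + 26 = 277.

277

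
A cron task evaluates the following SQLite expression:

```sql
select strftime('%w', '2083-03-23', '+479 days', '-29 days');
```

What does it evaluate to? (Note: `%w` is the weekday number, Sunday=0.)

4

First apply '+479 days', '-29 days': 2083-03-23 → 2084-06-15.
2084-06-15 is a Thursday; with Sunday=0 that is 4.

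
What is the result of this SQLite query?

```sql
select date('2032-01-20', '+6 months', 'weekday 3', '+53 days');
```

2032-09-12

Adding +6 months to 2032-01-20 gives 2032-07-20.
`weekday 3` advances to the next Wednesday; 2032-07-20 is a Tuesday, so it moves forward to 2032-07-21.
Applying '+53 days' to 2032-07-21: counting 53 days forward gives 2032-09-12.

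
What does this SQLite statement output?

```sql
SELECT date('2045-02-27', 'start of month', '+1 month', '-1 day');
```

`start of month` rewinds 2045-02-27 to 2045-02-01.
Adding +1 month to 2045-02-01 gives 2045-03-01.
Going back 1 day from 2045-03-01 reaches 2045-02-28 (last day of February, 28 days).

2045-02-28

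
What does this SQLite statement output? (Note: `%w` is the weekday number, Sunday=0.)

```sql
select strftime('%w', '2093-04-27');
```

2093-04-27 is a Monday; with Sunday=0 that is 1.

1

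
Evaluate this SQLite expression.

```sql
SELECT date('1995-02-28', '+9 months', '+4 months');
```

1996-03-28

Adding +9 months to 1995-02-28 gives 1995-11-28.
Adding +4 months to 1995-11-28 gives 1996-03-28.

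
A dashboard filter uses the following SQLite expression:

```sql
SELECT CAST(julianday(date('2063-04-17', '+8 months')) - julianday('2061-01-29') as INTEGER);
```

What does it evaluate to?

Adding +8 months to 2063-04-17 gives 2063-12-17.
2 days remain in January 2061 after the 29th (31 − 29).
Full months from February 2061 through November 2063 contribute their day counts.
Then 17 days into December 2063.
Total: 2 + 28 + 31 + 30 + 31 + 30 + 31 + 31 + 30 + 31 + 30 + 31 + 31 + 28 + 31 + 30 + 31 + 30 + 31 + 31 + 30 + 31 + 30 + 31 + 31 + 28 + 31 + 30 + 31 + 30 + 31 + 31 + 30 + 31 + 30 + 17 = 1052.

1052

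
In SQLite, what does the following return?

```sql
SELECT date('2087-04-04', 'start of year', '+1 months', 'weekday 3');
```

`start of year` rewinds 2087-04-04 to 2087-01-01.
Adding +1 month to 2087-01-01 gives 2087-02-01.
`weekday 3` advances to the next Wednesday; 2087-02-01 is a Saturday, so it moves forward to 2087-02-05.

2087-02-05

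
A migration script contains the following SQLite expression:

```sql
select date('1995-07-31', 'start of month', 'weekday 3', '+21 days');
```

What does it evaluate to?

1995-07-26

`start of month` rewinds 1995-07-31 to 1995-07-01.
`weekday 3` advances to the next Wednesday; 1995-07-01 is a Saturday, so it moves forward to 1995-07-05.
Advancing 21 more days within July lands on 1995-07-26.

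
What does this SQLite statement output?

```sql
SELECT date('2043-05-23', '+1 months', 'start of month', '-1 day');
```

2043-05-31

Adding +1 month to 2043-05-23 gives 2043-06-23.
`start of month` rewinds 2043-06-23 to 2043-06-01.
Going back 1 day from 2043-06-01 reaches 2043-05-31 (last day of May, 31 days).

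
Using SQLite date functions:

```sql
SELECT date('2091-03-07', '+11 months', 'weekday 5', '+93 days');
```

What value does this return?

2092-05-11

Adding +11 months to 2091-03-07 gives 2092-02-07.
`weekday 5` advances to the next Friday; 2092-02-07 is a Thursday, so it moves forward to 2092-02-08.
Applying '+93 days' to 2092-02-08: counting 93 days forward gives 2092-05-11.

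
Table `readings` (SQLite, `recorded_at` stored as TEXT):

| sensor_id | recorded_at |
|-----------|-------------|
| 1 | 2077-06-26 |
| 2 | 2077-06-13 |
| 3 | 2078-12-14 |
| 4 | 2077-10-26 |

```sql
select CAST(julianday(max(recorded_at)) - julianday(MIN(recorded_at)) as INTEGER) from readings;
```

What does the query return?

MIN = 2077-06-13, MAX = 2078-12-14.
17 days remain in June 2077 after the 13th (30 − 13).
Full months from July 2077 through November 2078 contribute their day counts.
Then 14 days into December 2078.
Total: 17 + 31 + 31 + 30 + 31 + 30 + 31 + 31 + 28 + 31 + 30 + 31 + 30 + 31 + 31 + 30 + 31 + 30 + 14 = 549.

549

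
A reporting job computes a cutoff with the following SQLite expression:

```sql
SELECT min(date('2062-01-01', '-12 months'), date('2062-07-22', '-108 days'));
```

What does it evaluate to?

2061-01-01

date('2062-01-01', '-12 months') → 2061-01-01.
date('2062-07-22', '-108 days') → 2062-04-05.
Earlier of the two is 2061-01-01.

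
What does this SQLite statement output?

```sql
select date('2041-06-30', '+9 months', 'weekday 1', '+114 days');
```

2042-07-23

Adding +9 months to 2041-06-30 gives 2042-03-30.
`weekday 1` advances to the next Monday; 2042-03-30 is a Sunday, so it moves forward to 2042-03-31.
Applying '+114 days' to 2042-03-31: counting 114 days forward gives 2042-07-23.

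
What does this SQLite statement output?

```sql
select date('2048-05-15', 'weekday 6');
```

2048-05-16

`weekday 6` advances to the next Saturday; 2048-05-15 is a Friday, so it moves forward to 2048-05-16.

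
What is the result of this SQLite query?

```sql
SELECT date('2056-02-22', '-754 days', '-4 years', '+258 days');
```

Applying '-754 days' to 2056-02-22: counting 754 days back gives 2054-01-29.
Adding -4 years to 2054-01-29 gives 2050-01-29.
Applying '+258 days' to 2050-01-29: counting 258 days forward gives 2050-10-14.

2050-10-14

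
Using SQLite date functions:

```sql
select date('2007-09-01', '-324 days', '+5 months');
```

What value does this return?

Applying '-324 days' to 2007-09-01: counting 324 days back gives 2006-10-12.
Adding +5 months to 2006-10-12 gives 2007-03-12.

2007-03-12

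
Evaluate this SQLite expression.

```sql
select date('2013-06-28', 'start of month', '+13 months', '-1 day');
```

`start of month` rewinds 2013-06-28 to 2013-06-01.
Adding +13 months to 2013-06-01 gives 2014-07-01.
Going back 1 day from 2014-07-01 reaches 2014-06-30 (last day of June, 30 days).

2014-06-30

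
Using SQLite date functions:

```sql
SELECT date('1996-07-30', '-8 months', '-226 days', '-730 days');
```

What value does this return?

1993-04-18

Adding -8 months to 1996-07-30 gives 1995-11-30.
Applying '-226 days' to 1995-11-30: counting 226 days back gives 1995-04-18.
Applying '-730 days' to 1995-04-18: counting 730 days back gives 1993-04-18.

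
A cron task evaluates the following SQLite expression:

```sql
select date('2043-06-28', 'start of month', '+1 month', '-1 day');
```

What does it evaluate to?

2043-06-30

`start of month` rewinds 2043-06-28 to 2043-06-01.
Adding +1 month to 2043-06-01 gives 2043-07-01.
Going back 1 day from 2043-07-01 reaches 2043-06-30 (last day of June, 30 days).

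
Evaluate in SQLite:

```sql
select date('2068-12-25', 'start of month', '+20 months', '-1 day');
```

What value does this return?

`start of month` rewinds 2068-12-25 to 2068-12-01.
Adding +20 months to 2068-12-01 gives 2070-08-01.
Going back 1 day from 2070-08-01 reaches 2070-07-31 (last day of July, 31 days).

2070-07-31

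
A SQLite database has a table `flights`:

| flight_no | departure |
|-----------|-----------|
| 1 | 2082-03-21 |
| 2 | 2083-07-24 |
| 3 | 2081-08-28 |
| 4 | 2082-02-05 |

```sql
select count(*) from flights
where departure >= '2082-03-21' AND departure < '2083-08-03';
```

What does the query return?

Rows in [2082-03-21, 2083-08-03): 2082-03-21, 2083-07-24 → 2 rows.

2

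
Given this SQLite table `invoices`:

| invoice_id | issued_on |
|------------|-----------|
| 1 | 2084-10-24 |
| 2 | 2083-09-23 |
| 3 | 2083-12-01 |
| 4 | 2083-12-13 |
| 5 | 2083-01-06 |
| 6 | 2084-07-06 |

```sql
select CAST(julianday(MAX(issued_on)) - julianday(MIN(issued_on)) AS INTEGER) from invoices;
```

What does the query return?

MIN = 2083-01-06, MAX = 2084-10-24.
25 days remain in January 2083 after the 6th (31 − 6).
Full months from February 2083 through September 2084 contribute their day counts.
Then 24 days into October 2084.
Total: 25 + 28 + 31 + 30 + 31 + 30 + 31 + 31 + 30 + 31 + 30 + 31 + 31 + 29 + 31 + 30 + 31 + 30 + 31 + 31 + 30 + 24 = 657.

657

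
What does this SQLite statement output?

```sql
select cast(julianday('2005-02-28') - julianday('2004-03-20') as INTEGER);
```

11 days remain in March 2004 after the 20th (31 − 20).
Full months from April 2004 through January 2005 contribute their day counts.
Then 28 days into February 2005.
Total: 11 + 30 + 31 + 30 + 31 + 31 + 30 + 31 + 30 + 31 + 31 + 28 = 345.

345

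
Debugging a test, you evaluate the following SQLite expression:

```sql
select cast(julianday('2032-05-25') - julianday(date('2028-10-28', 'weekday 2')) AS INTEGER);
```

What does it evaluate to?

1302

`weekday 2` advances to the next Tuesday; 2028-10-28 is a Saturday, so it moves forward to 2028-10-31.
0 days remain in October 2028 after the 31st (31 − 31).
Full months from November 2028 through April 2032 contribute their day counts.
Then 25 days into May 2032.
Total: 0 + 30 + 31 + 31 + 28 + 31 + 30 + 31 + 30 + 31 + 31 + 30 + 31 + 30 + 31 + 31 + 28 + 31 + 30 + 31 + 30 + 31 + 31 + 30 + 31 + 30 + 31 + 31 + 28 + 31 + 30 + 31 + 30 + 31 + 31 + 30 + 31 + 30 + 31 + 31 + 29 + 31 + 30 + 25 = 1302.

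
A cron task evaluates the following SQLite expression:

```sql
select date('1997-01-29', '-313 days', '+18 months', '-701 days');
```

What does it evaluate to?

1995-10-22

Applying '-313 days' to 1997-01-29: counting 313 days back gives 1996-03-22.
Adding +18 months to 1996-03-22 gives 1997-09-22.
Applying '-701 days' to 1997-09-22: counting 701 days back gives 1995-10-22.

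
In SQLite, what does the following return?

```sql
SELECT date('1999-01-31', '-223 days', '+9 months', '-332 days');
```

Applying '-223 days' to 1999-01-31: counting 223 days back gives 1998-06-22.
Adding +9 months to 1998-06-22 gives 1999-03-22.
Applying '-332 days' to 1999-03-22: counting 332 days back gives 1998-04-24.

1998-04-24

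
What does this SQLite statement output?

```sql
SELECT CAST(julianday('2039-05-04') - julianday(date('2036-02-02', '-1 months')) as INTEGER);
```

Adding -1 month to 2036-02-02 gives 2036-01-02.
29 days remain in January 2036 after the 2nd (31 − 2).
Full months from February 2036 through April 2039 contribute their day counts.
Then 4 days into May 2039.
Total: 29 + 29 + 31 + 30 + 31 + 30 + 31 + 31 + 30 + 31 + 30 + 31 + 31 + 28 + 31 + 30 + 31 + 30 + 31 + 31 + 30 + 31 + 30 + 31 + 31 + 28 + 31 + 30 + 31 + 30 + 31 + 31 + 30 + 31 + 30 + 31 + 31 + 28 + 31 + 30 + 4 = 1218.

1218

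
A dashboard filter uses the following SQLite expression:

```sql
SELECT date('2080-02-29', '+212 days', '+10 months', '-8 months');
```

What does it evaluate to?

Applying '+212 days' to 2080-02-29: counting 212 days forward gives 2080-09-28.
Adding +10 months to 2080-09-28 gives 2081-07-28.
Adding -8 months to 2081-07-28 gives 2080-11-28.

2080-11-28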